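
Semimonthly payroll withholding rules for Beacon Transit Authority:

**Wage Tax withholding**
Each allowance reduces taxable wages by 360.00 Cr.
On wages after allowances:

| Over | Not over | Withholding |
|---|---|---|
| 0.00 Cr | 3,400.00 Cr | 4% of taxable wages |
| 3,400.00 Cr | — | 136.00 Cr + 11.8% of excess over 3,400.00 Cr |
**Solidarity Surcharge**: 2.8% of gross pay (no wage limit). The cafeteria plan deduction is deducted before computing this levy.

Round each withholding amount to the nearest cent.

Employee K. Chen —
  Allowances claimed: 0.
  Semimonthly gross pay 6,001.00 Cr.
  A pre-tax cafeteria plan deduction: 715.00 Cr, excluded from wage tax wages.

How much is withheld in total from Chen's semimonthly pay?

Wage Tax: taxable = 6,001.00 Cr − 715.00 Cr = 5,286.00 Cr
  136.00 Cr + 11.8% × (5,286.00 Cr − 3,400.00 Cr) = 136.00 Cr + 11.8% × 1,886.00 Cr = 358.55 Cr
Solidarity Surcharge: 2.8% × 5,286.00 Cr = 148.01 Cr
Total: 358.55 Cr + 148.01 Cr = 506.56 Cr

506.56 Cr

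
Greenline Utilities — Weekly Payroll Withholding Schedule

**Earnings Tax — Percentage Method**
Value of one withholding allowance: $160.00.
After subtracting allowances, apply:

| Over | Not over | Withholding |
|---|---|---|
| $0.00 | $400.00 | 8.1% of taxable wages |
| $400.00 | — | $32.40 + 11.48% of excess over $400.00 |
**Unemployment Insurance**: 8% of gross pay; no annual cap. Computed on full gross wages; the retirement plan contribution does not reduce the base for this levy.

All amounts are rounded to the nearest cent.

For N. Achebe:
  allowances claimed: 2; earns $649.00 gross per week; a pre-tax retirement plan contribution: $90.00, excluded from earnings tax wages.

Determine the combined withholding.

$71.28

Earnings Tax: taxable = $649.00 − $90.00 − 2×$160.00 = $239.00
  8.1% × $239.00 = $19.36
Unemployment Insurance: 8% × $649.00 = $51.92
Total: $19.36 + $51.92 = $71.28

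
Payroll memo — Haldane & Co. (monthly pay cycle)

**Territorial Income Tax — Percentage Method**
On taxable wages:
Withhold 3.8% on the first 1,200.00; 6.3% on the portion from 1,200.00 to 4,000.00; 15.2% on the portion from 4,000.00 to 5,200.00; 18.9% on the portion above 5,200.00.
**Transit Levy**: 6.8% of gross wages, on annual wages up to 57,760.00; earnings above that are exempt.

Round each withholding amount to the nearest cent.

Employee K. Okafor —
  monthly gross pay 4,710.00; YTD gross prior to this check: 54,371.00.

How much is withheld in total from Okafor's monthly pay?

560.37

Territorial Income Tax: taxable = 4,710.00
  222.00 + 15.2% × (4,710.00 − 4,000.00) = 222.00 + 15.2% × 710.00 = 329.92
Transit Levy: cap 57,760.00 − YTD 54,371.00 = 3,389.00 subject; 6.8% × 3,389.00 = 230.45
Total: 329.92 + 230.45 = 560.37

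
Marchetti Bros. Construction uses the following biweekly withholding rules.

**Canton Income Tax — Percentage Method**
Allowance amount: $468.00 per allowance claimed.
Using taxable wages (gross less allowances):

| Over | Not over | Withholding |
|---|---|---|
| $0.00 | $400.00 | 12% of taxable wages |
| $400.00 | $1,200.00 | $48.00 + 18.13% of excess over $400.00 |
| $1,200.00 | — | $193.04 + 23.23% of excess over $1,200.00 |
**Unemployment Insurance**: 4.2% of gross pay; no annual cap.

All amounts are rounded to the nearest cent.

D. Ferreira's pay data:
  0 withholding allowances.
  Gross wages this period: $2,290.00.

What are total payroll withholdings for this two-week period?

$542.43

Canton Income Tax: taxable = $2,290.00
  $193.04 + 23.23% × ($2,290.00 − $1,200.00) = $193.04 + 23.23% × $1,090.00 = $446.25
Unemployment Insurance: 4.2% × $2,290.00 = $96.18
Total: $446.25 + $96.18 = $542.43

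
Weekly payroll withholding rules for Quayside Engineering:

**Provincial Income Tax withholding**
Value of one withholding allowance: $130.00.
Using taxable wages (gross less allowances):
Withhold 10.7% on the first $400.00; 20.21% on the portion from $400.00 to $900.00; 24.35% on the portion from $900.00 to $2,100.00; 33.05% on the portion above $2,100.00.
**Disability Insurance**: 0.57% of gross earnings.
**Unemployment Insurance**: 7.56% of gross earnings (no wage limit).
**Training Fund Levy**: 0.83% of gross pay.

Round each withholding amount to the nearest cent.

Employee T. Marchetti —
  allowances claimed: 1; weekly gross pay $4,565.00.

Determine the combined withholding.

Provincial Income Tax: taxable = $4,565.00 − 1×$130.00 = $4,435.00
  $436.05 + 33.05% × ($4,435.00 − $2,100.00) = $436.05 + 33.05% × $2,335.00 = $1,207.77
Disability Insurance: 0.57% × $4,565.00 = $26.02
Unemployment Insurance: 7.56% × $4,565.00 = $345.11
Training Fund Levy: 0.83% × $4,565.00 = $37.89
Total: $1,207.77 + $26.02 + $345.11 + $37.89 = $1,616.79

$1,616.79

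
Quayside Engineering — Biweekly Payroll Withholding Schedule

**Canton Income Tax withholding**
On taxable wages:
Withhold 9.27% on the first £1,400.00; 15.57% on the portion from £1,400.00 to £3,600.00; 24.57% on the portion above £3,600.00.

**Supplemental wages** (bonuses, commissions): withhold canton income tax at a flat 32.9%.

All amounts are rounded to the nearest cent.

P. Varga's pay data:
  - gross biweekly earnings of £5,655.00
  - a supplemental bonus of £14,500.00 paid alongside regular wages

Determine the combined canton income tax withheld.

Canton Income Tax: taxable = £5,655.00
  £472.32 + 24.57% × (£5,655.00 − £3,600.00) = £472.32 + 24.57% × £2,055.00 = £977.23
Supplemental (32.9% flat on bonus): 32.9% × £14,500.00 = £4,770.50
Total canton income tax: £977.23 + £4,770.50 = £5,747.73

£5,747.73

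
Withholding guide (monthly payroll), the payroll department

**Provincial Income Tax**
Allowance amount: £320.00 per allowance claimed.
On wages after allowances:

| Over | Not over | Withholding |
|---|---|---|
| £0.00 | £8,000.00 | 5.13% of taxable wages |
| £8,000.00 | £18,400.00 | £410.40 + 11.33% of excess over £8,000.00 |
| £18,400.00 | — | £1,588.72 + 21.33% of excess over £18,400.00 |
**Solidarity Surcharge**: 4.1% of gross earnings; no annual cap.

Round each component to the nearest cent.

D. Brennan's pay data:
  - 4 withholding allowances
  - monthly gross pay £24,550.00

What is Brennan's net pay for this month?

£20,915.96

Provincial Income Tax: taxable = £24,550.00 − 4×£320.00 = £23,270.00
  £1,588.72 + 21.33% × (£23,270.00 − £18,400.00) = £1,588.72 + 21.33% × £4,870.00 = £2,627.49
Solidarity Surcharge: 4.1% × £24,550.00 = £1,006.55
Total withheld: £2,627.49 + £1,006.55 = £3,634.04
Net pay: £24,550.00 − £3,634.04 = £20,915.96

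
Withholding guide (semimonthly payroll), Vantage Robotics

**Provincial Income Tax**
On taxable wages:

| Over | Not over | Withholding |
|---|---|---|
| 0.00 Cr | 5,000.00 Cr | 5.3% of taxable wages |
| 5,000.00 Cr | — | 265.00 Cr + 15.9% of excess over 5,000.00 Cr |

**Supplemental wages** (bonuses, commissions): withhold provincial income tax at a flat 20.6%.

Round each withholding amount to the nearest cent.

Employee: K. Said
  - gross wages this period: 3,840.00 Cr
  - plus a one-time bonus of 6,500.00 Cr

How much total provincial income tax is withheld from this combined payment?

1,542.52 Cr

Provincial Income Tax: taxable = 3,840.00 Cr
  5.3% × 3,840.00 Cr = 203.52 Cr
Supplemental (20.6% flat on bonus): 20.6% × 6,500.00 Cr = 1,339.00 Cr
Total provincial income tax: 203.52 Cr + 1,339.00 Cr = 1,542.52 Cr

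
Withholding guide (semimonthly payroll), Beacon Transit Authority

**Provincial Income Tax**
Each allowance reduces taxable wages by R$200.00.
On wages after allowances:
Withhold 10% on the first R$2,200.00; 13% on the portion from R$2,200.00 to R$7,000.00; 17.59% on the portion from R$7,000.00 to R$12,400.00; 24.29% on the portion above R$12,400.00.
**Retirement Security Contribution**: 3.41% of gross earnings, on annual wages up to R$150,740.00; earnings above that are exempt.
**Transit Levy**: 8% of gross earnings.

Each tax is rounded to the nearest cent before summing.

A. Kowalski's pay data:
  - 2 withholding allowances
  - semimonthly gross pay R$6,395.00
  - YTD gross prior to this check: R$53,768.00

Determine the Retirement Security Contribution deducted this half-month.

Retirement Security Contribution: 3.41% × R$6,395.00 = R$218.07

R$218.07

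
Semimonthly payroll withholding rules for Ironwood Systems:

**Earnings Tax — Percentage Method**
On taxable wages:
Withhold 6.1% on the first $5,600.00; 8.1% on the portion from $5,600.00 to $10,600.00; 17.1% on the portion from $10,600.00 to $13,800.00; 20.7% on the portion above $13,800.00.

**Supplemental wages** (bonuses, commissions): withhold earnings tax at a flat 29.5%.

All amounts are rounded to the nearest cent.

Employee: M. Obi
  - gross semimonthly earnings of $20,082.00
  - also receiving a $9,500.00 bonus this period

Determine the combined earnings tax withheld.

$5,396.67

Earnings Tax: taxable = $20,082.00
  $1,293.80 + 20.7% × ($20,082.00 − $13,800.00) = $1,293.80 + 20.7% × $6,282.00 = $2,594.17
Supplemental (29.5% flat on bonus): 29.5% × $9,500.00 = $2,802.50
Total earnings tax: $2,594.17 + $2,802.50 = $5,396.67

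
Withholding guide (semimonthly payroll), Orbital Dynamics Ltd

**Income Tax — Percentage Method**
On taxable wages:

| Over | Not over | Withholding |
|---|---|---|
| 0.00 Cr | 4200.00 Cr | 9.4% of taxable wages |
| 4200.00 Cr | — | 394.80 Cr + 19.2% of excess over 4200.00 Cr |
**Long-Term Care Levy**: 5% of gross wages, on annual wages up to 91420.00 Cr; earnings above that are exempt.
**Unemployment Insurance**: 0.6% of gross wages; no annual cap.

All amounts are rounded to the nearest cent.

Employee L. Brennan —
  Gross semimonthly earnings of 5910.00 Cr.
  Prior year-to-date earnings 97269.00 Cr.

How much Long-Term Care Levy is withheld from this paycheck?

Long-Term Care Levy: YTD 97269.00 Cr ≥ cap 91420.00 Cr → 0.00 Cr

0.00 Cr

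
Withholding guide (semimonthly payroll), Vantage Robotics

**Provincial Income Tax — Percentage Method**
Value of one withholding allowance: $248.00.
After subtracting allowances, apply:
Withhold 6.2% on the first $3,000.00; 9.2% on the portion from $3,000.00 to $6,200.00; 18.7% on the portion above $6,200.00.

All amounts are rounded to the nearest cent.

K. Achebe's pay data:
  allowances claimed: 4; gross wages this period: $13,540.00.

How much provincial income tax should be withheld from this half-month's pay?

$1,667.48

Provincial Income Tax: taxable = $13,540.00 − 4×$248.00 = $12,548.00
  $480.40 + 18.7% × ($12,548.00 − $6,200.00) = $480.40 + 18.7% × $6,348.00 = $1,667.48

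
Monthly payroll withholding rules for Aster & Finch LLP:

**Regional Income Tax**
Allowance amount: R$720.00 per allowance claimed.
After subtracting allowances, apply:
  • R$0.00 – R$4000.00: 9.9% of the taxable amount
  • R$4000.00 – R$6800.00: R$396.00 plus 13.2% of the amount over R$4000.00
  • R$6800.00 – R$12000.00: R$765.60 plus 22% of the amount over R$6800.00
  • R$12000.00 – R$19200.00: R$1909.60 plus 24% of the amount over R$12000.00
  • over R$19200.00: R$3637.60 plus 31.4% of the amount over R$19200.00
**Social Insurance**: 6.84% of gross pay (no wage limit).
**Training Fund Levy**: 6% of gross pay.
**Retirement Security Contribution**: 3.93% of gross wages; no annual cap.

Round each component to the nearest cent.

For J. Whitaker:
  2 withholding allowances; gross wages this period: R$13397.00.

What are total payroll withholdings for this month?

R$4146.81

Regional Income Tax: taxable = R$13397.00 − 2×R$720.00 = R$11957.00
  R$765.60 + 22% × (R$11957.00 − R$6800.00) = R$765.60 + 22% × R$5157.00 = R$1900.14
Social Insurance: 6.84% × R$13397.00 = R$916.35
Training Fund Levy: 6% × R$13397.00 = R$803.82
Retirement Security Contribution: 3.93% × R$13397.00 = R$526.50
Total: R$1900.14 + R$916.35 + R$803.82 + R$526.50 = R$4146.81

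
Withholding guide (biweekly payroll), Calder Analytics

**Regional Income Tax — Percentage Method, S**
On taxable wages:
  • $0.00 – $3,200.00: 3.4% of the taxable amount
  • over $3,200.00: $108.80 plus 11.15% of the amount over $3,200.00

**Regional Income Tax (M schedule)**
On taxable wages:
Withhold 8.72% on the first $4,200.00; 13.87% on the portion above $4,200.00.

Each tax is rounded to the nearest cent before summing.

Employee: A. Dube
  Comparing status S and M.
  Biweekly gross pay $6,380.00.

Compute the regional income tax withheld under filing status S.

$463.37

Regional Income Tax (S): taxable = $6,380.00
  $108.80 + 11.15% × ($6,380.00 − $3,200.00) = $108.80 + 11.15% × $3,180.00 = $463.37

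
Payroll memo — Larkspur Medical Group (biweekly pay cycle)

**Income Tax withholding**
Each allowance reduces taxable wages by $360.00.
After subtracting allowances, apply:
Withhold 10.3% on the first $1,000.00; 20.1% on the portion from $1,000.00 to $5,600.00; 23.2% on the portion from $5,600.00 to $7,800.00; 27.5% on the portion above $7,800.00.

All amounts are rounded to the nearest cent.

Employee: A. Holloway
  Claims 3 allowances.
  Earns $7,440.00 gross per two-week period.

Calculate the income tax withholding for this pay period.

Income Tax: taxable = $7,440.00 − 3×$360.00 = $6,360.00
  $1,027.60 + 23.2% × ($6,360.00 − $5,600.00) = $1,027.60 + 23.2% × $760.00 = $1,203.92

$1,203.92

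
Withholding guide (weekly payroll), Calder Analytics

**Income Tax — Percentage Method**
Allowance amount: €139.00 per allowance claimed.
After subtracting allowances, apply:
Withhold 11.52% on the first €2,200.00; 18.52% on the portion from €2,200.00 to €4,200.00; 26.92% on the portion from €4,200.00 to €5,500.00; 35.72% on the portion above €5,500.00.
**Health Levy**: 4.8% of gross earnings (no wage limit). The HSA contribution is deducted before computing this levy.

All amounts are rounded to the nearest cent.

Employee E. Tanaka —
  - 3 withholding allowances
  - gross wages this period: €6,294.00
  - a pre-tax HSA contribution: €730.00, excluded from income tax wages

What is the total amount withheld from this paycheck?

Income Tax: taxable = €6,294.00 − €730.00 − 3×€139.00 = €5,147.00
  €623.84 + 26.92% × (€5,147.00 − €4,200.00) = €623.84 + 26.92% × €947.00 = €878.77
Health Levy: 4.8% × €5,564.00 = €267.07
Total: €878.77 + €267.07 = €1,145.84

€1,145.84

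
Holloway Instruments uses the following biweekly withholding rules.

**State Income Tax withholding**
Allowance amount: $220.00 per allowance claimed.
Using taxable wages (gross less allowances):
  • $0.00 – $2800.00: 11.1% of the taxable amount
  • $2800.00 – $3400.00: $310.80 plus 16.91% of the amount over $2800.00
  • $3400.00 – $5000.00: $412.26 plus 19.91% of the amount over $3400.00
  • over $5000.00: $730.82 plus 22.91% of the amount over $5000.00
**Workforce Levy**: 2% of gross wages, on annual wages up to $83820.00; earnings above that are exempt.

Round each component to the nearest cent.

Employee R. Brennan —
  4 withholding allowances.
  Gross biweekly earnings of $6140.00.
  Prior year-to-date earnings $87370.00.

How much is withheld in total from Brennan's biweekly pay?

State Income Tax: taxable = $6140.00 − 4×$220.00 = $5260.00
  $730.82 + 22.91% × ($5260.00 − $5000.00) = $730.82 + 22.91% × $260.00 = $790.39
Workforce Levy: YTD $87370.00 ≥ cap $83820.00 → $0.00
Total: $790.39 + $0.00 = $790.39

$790.39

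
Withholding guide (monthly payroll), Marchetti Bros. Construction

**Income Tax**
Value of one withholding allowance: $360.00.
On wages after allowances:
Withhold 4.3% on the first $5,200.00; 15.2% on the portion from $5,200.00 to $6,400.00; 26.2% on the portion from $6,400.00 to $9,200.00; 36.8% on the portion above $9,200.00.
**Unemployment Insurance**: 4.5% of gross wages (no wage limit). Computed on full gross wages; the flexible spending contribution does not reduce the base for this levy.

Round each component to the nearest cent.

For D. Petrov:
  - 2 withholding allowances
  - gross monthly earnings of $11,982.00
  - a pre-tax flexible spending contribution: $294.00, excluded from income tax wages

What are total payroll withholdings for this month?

$2,329.41

Income Tax: taxable = $11,982.00 − $294.00 − 2×$360.00 = $10,968.00
  $1,139.60 + 36.8% × ($10,968.00 − $9,200.00) = $1,139.60 + 36.8% × $1,768.00 = $1,790.22
Unemployment Insurance: 4.5% × $11,982.00 = $539.19
Total: $1,790.22 + $539.19 = $2,329.41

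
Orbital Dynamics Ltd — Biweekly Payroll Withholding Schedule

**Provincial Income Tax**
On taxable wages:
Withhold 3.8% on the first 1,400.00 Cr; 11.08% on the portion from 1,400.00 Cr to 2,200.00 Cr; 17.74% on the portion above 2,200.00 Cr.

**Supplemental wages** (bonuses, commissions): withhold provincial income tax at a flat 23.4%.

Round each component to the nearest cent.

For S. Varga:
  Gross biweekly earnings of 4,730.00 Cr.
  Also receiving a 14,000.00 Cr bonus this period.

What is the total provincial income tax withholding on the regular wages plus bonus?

Provincial Income Tax: taxable = 4,730.00 Cr
  141.84 Cr + 17.74% × (4,730.00 Cr − 2,200.00 Cr) = 141.84 Cr + 17.74% × 2,530.00 Cr = 590.66 Cr
Supplemental (23.4% flat on bonus): 23.4% × 14,000.00 Cr = 3,276.00 Cr
Total provincial income tax: 590.66 Cr + 3,276.00 Cr = 3,866.66 Cr

3,866.66 Cr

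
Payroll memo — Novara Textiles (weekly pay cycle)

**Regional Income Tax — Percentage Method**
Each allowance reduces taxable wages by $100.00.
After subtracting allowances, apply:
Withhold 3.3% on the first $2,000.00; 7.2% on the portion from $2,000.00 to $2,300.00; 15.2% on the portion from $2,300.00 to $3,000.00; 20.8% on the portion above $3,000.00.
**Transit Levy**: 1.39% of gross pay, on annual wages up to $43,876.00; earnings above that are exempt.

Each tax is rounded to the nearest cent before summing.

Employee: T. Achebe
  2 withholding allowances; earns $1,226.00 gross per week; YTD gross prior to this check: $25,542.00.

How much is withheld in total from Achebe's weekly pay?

$50.90

Regional Income Tax: taxable = $1,226.00 − 2×$100.00 = $1,026.00
  3.3% × $1,026.00 = $33.86
Transit Levy: 1.39% × $1,226.00 = $17.04
Total: $33.86 + $17.04 = $50.90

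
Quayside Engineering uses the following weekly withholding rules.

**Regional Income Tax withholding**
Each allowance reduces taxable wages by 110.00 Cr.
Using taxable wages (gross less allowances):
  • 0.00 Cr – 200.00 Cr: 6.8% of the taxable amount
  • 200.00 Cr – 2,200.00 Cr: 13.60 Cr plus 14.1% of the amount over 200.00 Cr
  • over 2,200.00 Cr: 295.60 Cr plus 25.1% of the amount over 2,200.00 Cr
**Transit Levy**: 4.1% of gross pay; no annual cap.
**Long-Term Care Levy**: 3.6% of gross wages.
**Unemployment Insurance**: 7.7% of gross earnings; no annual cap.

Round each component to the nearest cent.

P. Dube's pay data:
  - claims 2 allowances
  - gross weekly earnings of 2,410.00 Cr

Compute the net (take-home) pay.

Regional Income Tax: taxable = 2,410.00 Cr − 2×110.00 Cr = 2,190.00 Cr
  13.60 Cr + 14.1% × (2,190.00 Cr − 200.00 Cr) = 13.60 Cr + 14.1% × 1,990.00 Cr = 294.19 Cr
Transit Levy: 4.1% × 2,410.00 Cr = 98.81 Cr
Long-Term Care Levy: 3.6% × 2,410.00 Cr = 86.76 Cr
Unemployment Insurance: 7.7% × 2,410.00 Cr = 185.57 Cr
Total withheld: 294.19 Cr + 98.81 Cr + 86.76 Cr + 185.57 Cr = 665.33 Cr
Net pay: 2,410.00 Cr − 665.33 Cr = 1,744.67 Cr

1,744.67 Cr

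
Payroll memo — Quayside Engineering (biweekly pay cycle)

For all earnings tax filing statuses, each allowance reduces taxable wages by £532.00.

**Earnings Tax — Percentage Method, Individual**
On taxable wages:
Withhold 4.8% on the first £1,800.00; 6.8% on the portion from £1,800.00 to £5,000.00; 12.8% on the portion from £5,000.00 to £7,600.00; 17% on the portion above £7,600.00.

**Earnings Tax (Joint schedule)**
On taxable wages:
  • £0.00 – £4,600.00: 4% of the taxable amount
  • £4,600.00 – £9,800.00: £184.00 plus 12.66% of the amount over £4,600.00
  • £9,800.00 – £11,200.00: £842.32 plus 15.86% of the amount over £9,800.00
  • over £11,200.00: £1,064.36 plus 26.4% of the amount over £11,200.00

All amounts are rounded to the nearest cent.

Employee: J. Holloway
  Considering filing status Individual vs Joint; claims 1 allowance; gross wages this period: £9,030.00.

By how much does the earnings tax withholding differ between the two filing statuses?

£111.97

Earnings Tax (Individual): taxable = £9,030.00 − 1×£532.00 = £8,498.00
  £636.80 + 17% × (£8,498.00 − £7,600.00) = £636.80 + 17% × £898.00 = £789.46
Earnings Tax (Joint): taxable = £9,030.00 − 1×£532.00 = £8,498.00
  £184.00 + 12.66% × (£8,498.00 − £4,600.00) = £184.00 + 12.66% × £3,898.00 = £677.49
Difference: |£789.46 − £677.49| = £111.97 (higher under Individual)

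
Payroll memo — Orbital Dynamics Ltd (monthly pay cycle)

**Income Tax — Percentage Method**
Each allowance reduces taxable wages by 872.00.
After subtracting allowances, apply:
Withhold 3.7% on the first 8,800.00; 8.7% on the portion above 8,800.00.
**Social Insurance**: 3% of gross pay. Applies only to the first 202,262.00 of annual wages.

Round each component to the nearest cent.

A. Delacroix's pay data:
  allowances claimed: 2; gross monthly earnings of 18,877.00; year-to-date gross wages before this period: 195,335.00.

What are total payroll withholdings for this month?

1,258.38

Income Tax: taxable = 18,877.00 − 2×872.00 = 17,133.00
  325.60 + 8.7% × (17,133.00 − 8,800.00) = 325.60 + 8.7% × 8,333.00 = 1,050.57
Social Insurance: cap 202,262.00 − YTD 195,335.00 = 6,927.00 subject; 3% × 6,927.00 = 207.81
Total: 1,050.57 + 207.81 = 1,258.38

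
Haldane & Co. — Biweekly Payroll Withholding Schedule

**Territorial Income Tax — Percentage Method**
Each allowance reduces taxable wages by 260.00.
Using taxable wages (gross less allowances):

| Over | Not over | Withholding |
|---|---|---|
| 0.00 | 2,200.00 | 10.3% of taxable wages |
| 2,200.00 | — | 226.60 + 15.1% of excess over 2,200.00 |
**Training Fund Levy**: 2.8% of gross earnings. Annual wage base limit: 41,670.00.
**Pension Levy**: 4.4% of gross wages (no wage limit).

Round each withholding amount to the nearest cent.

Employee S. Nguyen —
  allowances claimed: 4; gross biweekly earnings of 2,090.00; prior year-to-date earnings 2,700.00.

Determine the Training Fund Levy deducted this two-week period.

58.52

Training Fund Levy: 2.8% × 2,090.00 = 58.52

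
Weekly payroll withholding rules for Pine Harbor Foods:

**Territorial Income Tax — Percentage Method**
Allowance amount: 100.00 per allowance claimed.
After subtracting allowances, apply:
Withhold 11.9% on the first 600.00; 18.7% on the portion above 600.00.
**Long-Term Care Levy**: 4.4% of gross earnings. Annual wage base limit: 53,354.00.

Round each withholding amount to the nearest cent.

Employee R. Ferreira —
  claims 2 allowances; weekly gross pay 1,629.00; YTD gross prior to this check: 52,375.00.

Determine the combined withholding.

269.50

Territorial Income Tax: taxable = 1,629.00 − 2×100.00 = 1,429.00
  71.40 + 18.7% × (1,429.00 − 600.00) = 71.40 + 18.7% × 829.00 = 226.42
Long-Term Care Levy: cap 53,354.00 − YTD 52,375.00 = 979.00 subject; 4.4% × 979.00 = 43.08
Total: 226.42 + 43.08 = 269.50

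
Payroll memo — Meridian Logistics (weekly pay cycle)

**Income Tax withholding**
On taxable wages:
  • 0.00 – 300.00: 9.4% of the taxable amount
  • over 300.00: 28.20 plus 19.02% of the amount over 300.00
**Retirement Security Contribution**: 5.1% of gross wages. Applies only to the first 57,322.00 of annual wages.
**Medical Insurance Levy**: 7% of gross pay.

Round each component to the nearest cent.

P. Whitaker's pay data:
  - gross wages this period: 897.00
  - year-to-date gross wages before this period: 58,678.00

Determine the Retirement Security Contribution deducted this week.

Retirement Security Contribution: YTD 58,678.00 ≥ cap 57,322.00 → 0.00

0.00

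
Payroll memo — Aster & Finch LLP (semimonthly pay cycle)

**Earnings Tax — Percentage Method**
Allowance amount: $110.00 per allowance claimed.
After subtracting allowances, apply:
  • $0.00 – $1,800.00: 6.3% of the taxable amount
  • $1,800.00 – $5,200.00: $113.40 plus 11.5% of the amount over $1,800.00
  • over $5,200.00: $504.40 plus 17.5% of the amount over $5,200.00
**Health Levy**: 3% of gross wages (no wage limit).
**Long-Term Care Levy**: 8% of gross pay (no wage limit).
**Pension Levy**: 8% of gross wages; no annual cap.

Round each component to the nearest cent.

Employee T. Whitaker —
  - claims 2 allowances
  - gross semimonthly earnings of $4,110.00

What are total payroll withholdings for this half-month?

Earnings Tax: taxable = $4,110.00 − 2×$110.00 = $3,890.00
  $113.40 + 11.5% × ($3,890.00 − $1,800.00) = $113.40 + 11.5% × $2,090.00 = $353.75
Health Levy: 3% × $4,110.00 = $123.30
Long-Term Care Levy: 8% × $4,110.00 = $328.80
Pension Levy: 8% × $4,110.00 = $328.80
Total: $353.75 + $123.30 + $328.80 + $328.80 = $1,134.65

$1,134.65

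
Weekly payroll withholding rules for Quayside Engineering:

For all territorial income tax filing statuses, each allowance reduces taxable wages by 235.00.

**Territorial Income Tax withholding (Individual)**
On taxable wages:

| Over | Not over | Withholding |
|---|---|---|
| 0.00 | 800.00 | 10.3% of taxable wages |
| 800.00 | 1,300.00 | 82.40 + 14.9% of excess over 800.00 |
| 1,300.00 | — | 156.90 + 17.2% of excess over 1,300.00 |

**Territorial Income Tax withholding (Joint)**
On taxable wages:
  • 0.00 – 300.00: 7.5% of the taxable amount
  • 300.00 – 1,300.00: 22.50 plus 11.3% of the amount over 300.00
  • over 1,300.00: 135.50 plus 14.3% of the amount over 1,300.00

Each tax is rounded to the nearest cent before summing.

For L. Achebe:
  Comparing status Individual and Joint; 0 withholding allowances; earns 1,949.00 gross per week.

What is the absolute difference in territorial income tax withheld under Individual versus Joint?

40.22

Territorial Income Tax (Individual): taxable = 1,949.00
  156.90 + 17.2% × (1,949.00 − 1,300.00) = 156.90 + 17.2% × 649.00 = 268.53
Territorial Income Tax (Joint): taxable = 1,949.00
  135.50 + 14.3% × (1,949.00 − 1,300.00) = 135.50 + 14.3% × 649.00 = 228.31
Difference: |268.53 − 228.31| = 40.22 (higher under Individual)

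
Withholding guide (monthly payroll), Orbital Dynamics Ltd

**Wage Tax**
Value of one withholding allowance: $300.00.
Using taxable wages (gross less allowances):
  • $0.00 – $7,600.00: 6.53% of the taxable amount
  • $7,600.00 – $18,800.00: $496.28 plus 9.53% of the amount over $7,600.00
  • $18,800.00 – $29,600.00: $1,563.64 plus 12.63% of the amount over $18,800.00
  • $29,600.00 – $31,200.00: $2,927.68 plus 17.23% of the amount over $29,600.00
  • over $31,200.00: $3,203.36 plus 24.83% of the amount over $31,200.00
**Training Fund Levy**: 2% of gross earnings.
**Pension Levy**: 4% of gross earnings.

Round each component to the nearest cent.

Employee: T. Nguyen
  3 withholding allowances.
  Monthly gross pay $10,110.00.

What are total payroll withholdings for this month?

Wage Tax: taxable = $10,110.00 − 3×$300.00 = $9,210.00
  $496.28 + 9.53% × ($9,210.00 − $7,600.00) = $496.28 + 9.53% × $1,610.00 = $649.71
Training Fund Levy: 2% × $10,110.00 = $202.20
Pension Levy: 4% × $10,110.00 = $404.40
Total: $649.71 + $202.20 + $404.40 = $1,256.31

$1,256.31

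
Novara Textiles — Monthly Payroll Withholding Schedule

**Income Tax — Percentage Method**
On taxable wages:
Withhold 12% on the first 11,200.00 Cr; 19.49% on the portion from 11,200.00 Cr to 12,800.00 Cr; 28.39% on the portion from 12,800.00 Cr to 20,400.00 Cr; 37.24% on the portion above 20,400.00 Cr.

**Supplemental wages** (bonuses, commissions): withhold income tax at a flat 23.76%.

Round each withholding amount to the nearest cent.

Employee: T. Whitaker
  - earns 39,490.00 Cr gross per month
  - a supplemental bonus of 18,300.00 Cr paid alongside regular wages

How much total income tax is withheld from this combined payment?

15,270.68 Cr

Income Tax: taxable = 39,490.00 Cr
  3,813.48 Cr + 37.24% × (39,490.00 Cr − 20,400.00 Cr) = 3,813.48 Cr + 37.24% × 19,090.00 Cr = 10,922.60 Cr
Supplemental (23.76% flat on bonus): 23.76% × 18,300.00 Cr = 4,348.08 Cr
Total income tax: 10,922.60 Cr + 4,348.08 Cr = 15,270.68 Cr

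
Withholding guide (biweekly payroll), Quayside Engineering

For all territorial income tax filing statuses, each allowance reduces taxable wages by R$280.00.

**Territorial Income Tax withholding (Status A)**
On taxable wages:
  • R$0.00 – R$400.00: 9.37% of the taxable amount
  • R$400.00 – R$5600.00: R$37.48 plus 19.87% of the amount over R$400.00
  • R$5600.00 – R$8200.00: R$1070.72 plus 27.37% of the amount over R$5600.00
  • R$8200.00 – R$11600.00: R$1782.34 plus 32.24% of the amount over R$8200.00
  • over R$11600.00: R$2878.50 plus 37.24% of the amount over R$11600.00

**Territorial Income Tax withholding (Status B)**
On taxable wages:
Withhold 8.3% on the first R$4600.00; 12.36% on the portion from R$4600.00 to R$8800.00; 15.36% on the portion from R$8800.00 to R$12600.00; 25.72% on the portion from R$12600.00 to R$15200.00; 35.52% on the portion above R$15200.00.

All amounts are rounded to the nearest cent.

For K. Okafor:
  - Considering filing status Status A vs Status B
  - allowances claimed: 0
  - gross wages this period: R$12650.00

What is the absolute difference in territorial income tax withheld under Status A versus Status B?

Territorial Income Tax (Status A): taxable = R$12650.00
  R$2878.50 + 37.24% × (R$12650.00 − R$11600.00) = R$2878.50 + 37.24% × R$1050.00 = R$3269.52
Territorial Income Tax (Status B): taxable = R$12650.00
  R$1484.60 + 25.72% × (R$12650.00 − R$12600.00) = R$1484.60 + 25.72% × R$50.00 = R$1497.46
Difference: |R$3269.52 − R$1497.46| = R$1772.06 (higher under Status A)

R$1772.06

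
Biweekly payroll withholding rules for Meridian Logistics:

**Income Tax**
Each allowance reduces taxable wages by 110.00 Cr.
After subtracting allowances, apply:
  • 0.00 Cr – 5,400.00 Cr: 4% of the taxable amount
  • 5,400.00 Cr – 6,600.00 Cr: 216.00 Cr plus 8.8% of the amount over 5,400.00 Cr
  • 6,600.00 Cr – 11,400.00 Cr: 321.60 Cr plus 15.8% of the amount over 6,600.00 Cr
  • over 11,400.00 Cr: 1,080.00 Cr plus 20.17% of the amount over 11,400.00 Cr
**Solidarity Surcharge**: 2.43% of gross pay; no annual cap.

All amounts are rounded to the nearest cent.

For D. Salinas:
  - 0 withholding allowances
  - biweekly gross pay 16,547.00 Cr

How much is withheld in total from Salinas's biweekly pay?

Income Tax: taxable = 16,547.00 Cr
  1,080.00 Cr + 20.17% × (16,547.00 Cr − 11,400.00 Cr) = 1,080.00 Cr + 20.17% × 5,147.00 Cr = 2,118.15 Cr
Solidarity Surcharge: 2.43% × 16,547.00 Cr = 402.09 Cr
Total: 2,118.15 Cr + 402.09 Cr = 2,520.24 Cr

2,520.24 Cr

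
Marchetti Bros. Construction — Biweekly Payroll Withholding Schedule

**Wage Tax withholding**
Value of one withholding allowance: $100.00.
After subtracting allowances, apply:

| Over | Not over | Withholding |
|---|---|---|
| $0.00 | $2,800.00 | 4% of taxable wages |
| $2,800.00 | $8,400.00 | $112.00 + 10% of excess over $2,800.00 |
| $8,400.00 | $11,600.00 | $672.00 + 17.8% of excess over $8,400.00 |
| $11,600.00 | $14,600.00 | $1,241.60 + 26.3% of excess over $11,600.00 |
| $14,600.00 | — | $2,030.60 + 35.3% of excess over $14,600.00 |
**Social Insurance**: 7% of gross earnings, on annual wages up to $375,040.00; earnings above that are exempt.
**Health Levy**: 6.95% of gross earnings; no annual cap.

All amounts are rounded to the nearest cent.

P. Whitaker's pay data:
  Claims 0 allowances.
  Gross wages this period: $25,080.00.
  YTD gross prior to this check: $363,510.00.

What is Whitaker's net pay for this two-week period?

$16,799.80

Wage Tax: taxable = $25,080.00
  $2,030.60 + 35.3% × ($25,080.00 − $14,600.00) = $2,030.60 + 35.3% × $10,480.00 = $5,730.04
Social Insurance: cap $375,040.00 − YTD $363,510.00 = $11,530.00 subject; 7% × $11,530.00 = $807.10
Health Levy: 6.95% × $25,080.00 = $1,743.06
Total withheld: $5,730.04 + $807.10 + $1,743.06 = $8,280.20
Net pay: $25,080.00 − $8,280.20 = $16,799.80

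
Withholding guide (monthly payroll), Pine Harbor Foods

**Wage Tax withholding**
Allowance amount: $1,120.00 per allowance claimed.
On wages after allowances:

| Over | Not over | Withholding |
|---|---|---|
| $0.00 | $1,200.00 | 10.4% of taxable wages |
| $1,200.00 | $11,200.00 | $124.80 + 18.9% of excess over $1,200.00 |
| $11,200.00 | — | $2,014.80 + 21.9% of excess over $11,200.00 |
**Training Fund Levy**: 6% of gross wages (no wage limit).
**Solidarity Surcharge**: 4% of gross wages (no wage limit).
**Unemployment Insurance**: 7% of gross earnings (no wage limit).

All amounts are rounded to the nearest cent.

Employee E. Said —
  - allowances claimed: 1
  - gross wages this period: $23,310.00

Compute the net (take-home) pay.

Wage Tax: taxable = $23,310.00 − 1×$1,120.00 = $22,190.00
  $2,014.80 + 21.9% × ($22,190.00 − $11,200.00) = $2,014.80 + 21.9% × $10,990.00 = $4,421.61
Training Fund Levy: 6% × $23,310.00 = $1,398.60
Solidarity Surcharge: 4% × $23,310.00 = $932.40
Unemployment Insurance: 7% × $23,310.00 = $1,631.70
Total withheld: $4,421.61 + $1,398.60 + $932.40 + $1,631.70 = $8,384.31
Net pay: $23,310.00 − $8,384.31 = $14,925.69

$14,925.69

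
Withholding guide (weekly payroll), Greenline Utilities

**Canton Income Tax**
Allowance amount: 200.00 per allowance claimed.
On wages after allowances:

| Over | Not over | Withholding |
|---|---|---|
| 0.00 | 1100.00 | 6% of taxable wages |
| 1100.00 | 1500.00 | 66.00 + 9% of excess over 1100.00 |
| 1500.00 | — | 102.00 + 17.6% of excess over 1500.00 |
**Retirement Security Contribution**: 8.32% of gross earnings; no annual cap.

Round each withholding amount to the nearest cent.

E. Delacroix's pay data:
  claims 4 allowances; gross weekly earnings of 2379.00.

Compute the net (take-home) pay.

Canton Income Tax: taxable = 2379.00 − 4×200.00 = 1579.00
  102.00 + 17.6% × (1579.00 − 1500.00) = 102.00 + 17.6% × 79.00 = 115.90
Retirement Security Contribution: 8.32% × 2379.00 = 197.93
Total withheld: 115.90 + 197.93 = 313.83
Net pay: 2379.00 − 313.83 = 2065.17

2065.17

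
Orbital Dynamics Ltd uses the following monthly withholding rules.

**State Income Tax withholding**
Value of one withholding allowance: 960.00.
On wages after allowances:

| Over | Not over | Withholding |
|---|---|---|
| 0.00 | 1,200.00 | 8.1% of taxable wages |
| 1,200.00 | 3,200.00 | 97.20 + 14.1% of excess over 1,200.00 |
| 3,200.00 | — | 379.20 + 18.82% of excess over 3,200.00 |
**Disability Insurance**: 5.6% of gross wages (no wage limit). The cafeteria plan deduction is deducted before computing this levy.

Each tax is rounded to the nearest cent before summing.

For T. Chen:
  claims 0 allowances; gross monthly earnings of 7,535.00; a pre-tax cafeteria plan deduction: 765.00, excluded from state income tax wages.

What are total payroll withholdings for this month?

State Income Tax: taxable = 7,535.00 − 765.00 = 6,770.00
  379.20 + 18.82% × (6,770.00 − 3,200.00) = 379.20 + 18.82% × 3,570.00 = 1,051.07
Disability Insurance: 5.6% × 6,770.00 = 379.12
Total: 1,051.07 + 379.12 = 1,430.19

1,430.19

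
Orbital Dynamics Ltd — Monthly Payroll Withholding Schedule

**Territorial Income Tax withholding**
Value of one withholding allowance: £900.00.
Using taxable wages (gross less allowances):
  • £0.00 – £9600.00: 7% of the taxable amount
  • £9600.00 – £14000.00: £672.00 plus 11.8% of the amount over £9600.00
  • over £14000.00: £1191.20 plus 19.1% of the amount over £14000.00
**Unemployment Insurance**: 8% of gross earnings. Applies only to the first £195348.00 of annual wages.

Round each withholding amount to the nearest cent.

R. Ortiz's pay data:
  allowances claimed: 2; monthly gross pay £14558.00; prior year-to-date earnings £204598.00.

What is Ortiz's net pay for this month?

£13513.36

Territorial Income Tax: taxable = £14558.00 − 2×£900.00 = £12758.00
  £672.00 + 11.8% × (£12758.00 − £9600.00) = £672.00 + 11.8% × £3158.00 = £1044.64
Unemployment Insurance: YTD £204598.00 ≥ cap £195348.00 → £0.00
Total withheld: £1044.64 + £0.00 = £1044.64
Net pay: £14558.00 − £1044.64 = £13513.36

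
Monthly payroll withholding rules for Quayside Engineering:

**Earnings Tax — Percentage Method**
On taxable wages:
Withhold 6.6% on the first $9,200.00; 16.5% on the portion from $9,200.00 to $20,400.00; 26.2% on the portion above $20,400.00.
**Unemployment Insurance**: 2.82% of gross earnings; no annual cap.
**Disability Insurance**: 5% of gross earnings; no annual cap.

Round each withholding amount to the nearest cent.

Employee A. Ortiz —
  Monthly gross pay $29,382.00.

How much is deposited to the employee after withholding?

Earnings Tax: taxable = $29,382.00
  $2,455.20 + 26.2% × ($29,382.00 − $20,400.00) = $2,455.20 + 26.2% × $8,982.00 = $4,808.48
Unemployment Insurance: 2.82% × $29,382.00 = $828.57
Disability Insurance: 5% × $29,382.00 = $1,469.10
Total withheld: $4,808.48 + $828.57 + $1,469.10 = $7,106.15
Net pay: $29,382.00 − $7,106.15 = $22,275.85

$22,275.85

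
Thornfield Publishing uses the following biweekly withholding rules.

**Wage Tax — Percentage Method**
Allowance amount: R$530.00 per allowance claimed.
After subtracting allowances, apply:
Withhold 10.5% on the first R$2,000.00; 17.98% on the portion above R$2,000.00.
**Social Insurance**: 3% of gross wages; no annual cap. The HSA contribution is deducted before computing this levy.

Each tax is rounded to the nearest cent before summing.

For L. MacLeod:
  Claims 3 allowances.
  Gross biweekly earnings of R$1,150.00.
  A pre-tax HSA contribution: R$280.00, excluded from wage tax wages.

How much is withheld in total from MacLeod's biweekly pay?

R$26.10

Wage Tax: taxable = R$1,150.00 − R$280.00 − 3×R$530.00 = R$-720.00
  Taxable ≤ 0 → R$0.00
Social Insurance: 3% × R$870.00 = R$26.10
Total: R$0.00 + R$26.10 = R$26.10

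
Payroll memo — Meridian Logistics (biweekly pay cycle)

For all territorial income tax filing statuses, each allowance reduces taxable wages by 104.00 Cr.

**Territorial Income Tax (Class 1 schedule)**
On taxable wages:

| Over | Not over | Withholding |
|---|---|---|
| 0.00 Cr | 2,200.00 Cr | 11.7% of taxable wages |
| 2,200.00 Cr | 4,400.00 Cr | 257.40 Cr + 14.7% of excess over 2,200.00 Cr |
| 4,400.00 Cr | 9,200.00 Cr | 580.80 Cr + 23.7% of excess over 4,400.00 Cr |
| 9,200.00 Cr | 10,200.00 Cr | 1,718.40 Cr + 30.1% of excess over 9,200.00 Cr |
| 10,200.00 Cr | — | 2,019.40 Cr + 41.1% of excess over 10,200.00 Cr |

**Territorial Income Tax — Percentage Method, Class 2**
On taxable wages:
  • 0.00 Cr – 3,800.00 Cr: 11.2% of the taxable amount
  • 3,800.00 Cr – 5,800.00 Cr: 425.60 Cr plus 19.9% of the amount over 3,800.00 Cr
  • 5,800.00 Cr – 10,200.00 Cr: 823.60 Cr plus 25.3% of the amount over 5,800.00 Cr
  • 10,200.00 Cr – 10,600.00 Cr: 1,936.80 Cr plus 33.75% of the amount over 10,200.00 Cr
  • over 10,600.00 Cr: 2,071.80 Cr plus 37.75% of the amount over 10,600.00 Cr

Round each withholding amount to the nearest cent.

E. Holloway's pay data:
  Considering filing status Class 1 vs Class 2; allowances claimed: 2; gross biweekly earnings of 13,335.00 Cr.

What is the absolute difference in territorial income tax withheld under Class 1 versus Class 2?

Territorial Income Tax (Class 1): taxable = 13,335.00 Cr − 2×104.00 Cr = 13,127.00 Cr
  2,019.40 Cr + 41.1% × (13,127.00 Cr − 10,200.00 Cr) = 2,019.40 Cr + 41.1% × 2,927.00 Cr = 3,222.40 Cr
Territorial Income Tax (Class 2): taxable = 13,335.00 Cr − 2×104.00 Cr = 13,127.00 Cr
  2,071.80 Cr + 37.75% × (13,127.00 Cr − 10,600.00 Cr) = 2,071.80 Cr + 37.75% × 2,527.00 Cr = 3,025.74 Cr
Difference: |3,222.40 Cr − 3,025.74 Cr| = 196.66 Cr (higher under Class 1)

196.66 Cr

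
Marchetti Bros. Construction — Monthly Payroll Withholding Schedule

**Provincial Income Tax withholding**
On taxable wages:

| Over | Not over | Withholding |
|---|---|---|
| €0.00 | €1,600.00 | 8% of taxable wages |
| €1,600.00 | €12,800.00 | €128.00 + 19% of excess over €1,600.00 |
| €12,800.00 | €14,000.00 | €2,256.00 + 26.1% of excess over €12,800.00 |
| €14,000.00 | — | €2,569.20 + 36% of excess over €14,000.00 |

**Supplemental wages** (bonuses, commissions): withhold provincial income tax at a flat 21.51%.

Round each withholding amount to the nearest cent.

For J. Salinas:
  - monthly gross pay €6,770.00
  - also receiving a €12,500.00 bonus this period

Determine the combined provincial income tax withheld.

€3,799.05

Provincial Income Tax: taxable = €6,770.00
  €128.00 + 19% × (€6,770.00 − €1,600.00) = €128.00 + 19% × €5,170.00 = €1,110.30
Supplemental (21.51% flat on bonus): 21.51% × €12,500.00 = €2,688.75
Total provincial income tax: €1,110.30 + €2,688.75 = €3,799.05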